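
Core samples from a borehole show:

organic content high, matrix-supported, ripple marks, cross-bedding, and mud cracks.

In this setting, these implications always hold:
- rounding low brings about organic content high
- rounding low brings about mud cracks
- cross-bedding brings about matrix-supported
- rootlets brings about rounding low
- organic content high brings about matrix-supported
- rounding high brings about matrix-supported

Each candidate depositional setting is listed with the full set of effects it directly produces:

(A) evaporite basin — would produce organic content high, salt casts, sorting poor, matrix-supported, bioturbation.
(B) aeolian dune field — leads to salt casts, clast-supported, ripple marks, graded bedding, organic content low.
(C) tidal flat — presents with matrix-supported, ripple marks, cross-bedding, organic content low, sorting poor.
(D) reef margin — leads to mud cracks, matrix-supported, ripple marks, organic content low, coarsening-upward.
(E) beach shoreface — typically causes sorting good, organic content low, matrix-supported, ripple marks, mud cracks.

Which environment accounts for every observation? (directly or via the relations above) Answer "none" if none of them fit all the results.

Checking each candidate against the observations:
(A) evaporite basin — does not account for ripple marks, cross-bedding, mud cracks
(B) aeolian dune field — organic content high NO; matrix-supported NO; ripple marks yes; cross-bedding NO; mud cracks NO
(C) tidal flat — fails on organic content high, mud cracks (predicts organic content low, not organic content high)
(D) reef margin — fails on organic content high, cross-bedding (predicts organic content low, not organic content high)
(E) beach shoreface — organic content high NO; matrix-supported yes; ripple marks yes; cross-bedding NO; mud cracks yes
Every candidate fails on at least one observation.

none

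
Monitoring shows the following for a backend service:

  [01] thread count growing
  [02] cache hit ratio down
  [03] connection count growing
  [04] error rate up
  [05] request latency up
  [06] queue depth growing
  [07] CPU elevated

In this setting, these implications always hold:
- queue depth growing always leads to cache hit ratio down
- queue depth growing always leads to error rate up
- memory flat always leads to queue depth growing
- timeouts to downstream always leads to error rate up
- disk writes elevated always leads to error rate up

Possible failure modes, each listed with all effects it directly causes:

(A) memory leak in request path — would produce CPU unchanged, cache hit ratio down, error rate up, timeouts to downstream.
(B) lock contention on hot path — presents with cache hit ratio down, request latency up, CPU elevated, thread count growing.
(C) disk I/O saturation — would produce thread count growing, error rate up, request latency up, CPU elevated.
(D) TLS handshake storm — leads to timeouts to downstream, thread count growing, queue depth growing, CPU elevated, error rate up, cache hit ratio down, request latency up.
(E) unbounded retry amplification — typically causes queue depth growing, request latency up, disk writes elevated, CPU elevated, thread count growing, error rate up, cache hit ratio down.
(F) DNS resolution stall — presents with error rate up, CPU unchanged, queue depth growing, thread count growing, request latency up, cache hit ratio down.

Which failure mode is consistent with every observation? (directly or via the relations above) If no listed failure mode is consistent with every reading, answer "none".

For each candidate, compare predicted effects to what was observed:
(A) memory leak in request path — thread count growing miss; cache hit ratio down match; connection count growing miss; error rate up match; request latency up miss; queue depth growing miss; CPU elevated miss
(B) lock contention on hot path — does not account for connection count growing, error rate up, queue depth growing
(C) disk I/O saturation — does not account for cache hit ratio down, connection count growing, queue depth growing
(D) TLS handshake storm — thread count growing match; cache hit ratio down match; connection count growing miss; error rate up match; request latency up match; queue depth growing match; CPU elevated match
(E) unbounded retry amplification — thread count growing match; cache hit ratio down match; connection count growing miss; error rate up match; request latency up match; queue depth growing match; CPU elevated match
(F) DNS resolution stall — fails on connection count growing, CPU elevated (predicts CPU unchanged, not CPU elevated)
None of the listed candidates fits everything.

none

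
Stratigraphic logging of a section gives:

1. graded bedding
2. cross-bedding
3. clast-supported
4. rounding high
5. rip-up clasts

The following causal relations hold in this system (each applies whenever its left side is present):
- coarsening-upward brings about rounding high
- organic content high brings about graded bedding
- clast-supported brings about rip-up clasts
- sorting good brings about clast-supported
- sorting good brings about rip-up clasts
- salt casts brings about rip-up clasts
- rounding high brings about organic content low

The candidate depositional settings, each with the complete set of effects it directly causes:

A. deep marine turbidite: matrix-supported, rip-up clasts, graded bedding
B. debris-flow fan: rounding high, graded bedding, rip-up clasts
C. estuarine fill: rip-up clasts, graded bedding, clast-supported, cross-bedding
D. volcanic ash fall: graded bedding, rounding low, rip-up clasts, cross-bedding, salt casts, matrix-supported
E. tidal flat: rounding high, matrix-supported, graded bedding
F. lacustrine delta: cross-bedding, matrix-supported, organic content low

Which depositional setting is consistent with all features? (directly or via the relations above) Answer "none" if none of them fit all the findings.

Per-candidate check:
(A) deep marine turbidite — fails on cross-bedding, clast-supported, rounding high (predicts matrix-supported, not clast-supported)
(B) debris-flow fan — graded bedding +; cross-bedding -; clast-supported -; rounding high +; rip-up clasts +
(C) estuarine fill — graded bedding +; cross-bedding +; clast-supported +; rounding high -; rip-up clasts +
(D) volcanic ash fall — fails on clast-supported, rounding high (predicts matrix-supported, not clast-supported; predicts rounding low, not rounding high)
(E) tidal flat — fails on cross-bedding, clast-supported, rip-up clasts (predicts matrix-supported, not clast-supported)
(F) lacustrine delta — fails on graded bedding, clast-supported, rounding high, rip-up clasts (predicts matrix-supported, not clast-supported)
None of the listed candidates fits everything.

none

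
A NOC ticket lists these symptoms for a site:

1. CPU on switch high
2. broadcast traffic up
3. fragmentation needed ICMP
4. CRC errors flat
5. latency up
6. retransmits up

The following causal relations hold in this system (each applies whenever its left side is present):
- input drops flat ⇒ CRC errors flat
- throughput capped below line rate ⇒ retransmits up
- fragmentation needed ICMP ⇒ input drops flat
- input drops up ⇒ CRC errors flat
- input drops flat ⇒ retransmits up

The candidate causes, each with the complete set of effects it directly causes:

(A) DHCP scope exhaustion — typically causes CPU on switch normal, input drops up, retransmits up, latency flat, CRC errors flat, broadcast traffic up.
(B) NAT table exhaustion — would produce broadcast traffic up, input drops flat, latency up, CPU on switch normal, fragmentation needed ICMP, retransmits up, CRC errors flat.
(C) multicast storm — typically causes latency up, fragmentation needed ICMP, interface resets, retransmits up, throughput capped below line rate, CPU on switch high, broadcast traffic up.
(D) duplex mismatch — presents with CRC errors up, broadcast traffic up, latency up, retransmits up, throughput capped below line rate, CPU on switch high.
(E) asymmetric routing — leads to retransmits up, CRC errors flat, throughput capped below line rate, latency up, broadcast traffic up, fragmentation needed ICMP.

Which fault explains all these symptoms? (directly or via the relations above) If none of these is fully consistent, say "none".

Testing each hypothesis:
(A) DHCP scope exhaustion — CPU on switch high miss; broadcast traffic up match; fragmentation needed ICMP miss; CRC errors flat match; latency up miss; retransmits up match
(B) NAT table exhaustion — CPU on switch high miss; broadcast traffic up match; fragmentation needed ICMP match; CRC errors flat match; latency up match; retransmits up match
(C) multicast storm — CPU on switch high match; broadcast traffic up match; fragmentation needed ICMP match; CRC errors flat match (via fragmentation needed ICMP → input drops flat → CRC errors flat); latency up match; retransmits up match
(D) duplex mismatch — fails on fragmentation needed ICMP, CRC errors flat (predicts CRC errors up, not CRC errors flat)
(E) asymmetric routing — does not account for CPU on switch high
(C) is the only candidate with no mismatches.

C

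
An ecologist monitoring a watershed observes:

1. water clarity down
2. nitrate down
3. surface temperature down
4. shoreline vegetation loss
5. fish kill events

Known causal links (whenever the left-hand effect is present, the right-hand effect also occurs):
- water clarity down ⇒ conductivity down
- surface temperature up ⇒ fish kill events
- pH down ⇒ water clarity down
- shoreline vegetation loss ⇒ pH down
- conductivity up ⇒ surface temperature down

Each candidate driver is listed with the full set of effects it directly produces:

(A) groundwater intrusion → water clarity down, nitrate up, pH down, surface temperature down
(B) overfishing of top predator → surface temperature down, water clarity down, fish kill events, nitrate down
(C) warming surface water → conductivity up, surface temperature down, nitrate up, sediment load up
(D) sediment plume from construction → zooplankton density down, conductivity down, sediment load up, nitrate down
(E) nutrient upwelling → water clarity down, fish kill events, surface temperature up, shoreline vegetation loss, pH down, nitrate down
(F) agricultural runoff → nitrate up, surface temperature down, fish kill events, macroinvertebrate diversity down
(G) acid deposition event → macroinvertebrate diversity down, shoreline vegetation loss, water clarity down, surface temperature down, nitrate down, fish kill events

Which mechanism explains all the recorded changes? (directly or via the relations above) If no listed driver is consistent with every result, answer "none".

G

For each candidate, compare predicted effects to what was observed:
(A) groundwater intrusion — fails on nitrate down, shoreline vegetation loss, fish kill events (predicts nitrate up, not nitrate down)
(B) overfishing of top predator — water clarity down +; nitrate down +; surface temperature down +; shoreline vegetation loss -; fish kill events +
(C) warming surface water — water clarity down -; nitrate down -; surface temperature down +; shoreline vegetation loss -; fish kill events -
(D) sediment plume from construction — water clarity down -; nitrate down +; surface temperature down -; shoreline vegetation loss -; fish kill events -
(E) nutrient upwelling — water clarity down +; nitrate down +; surface temperature down -; shoreline vegetation loss +; fish kill events +
(F) agricultural runoff — water clarity down -; nitrate down -; surface temperature down +; shoreline vegetation loss -; fish kill events +
(G) acid deposition event — water clarity down +; nitrate down +; surface temperature down +; shoreline vegetation loss +; fish kill events +
(G) is the only candidate with no mismatches.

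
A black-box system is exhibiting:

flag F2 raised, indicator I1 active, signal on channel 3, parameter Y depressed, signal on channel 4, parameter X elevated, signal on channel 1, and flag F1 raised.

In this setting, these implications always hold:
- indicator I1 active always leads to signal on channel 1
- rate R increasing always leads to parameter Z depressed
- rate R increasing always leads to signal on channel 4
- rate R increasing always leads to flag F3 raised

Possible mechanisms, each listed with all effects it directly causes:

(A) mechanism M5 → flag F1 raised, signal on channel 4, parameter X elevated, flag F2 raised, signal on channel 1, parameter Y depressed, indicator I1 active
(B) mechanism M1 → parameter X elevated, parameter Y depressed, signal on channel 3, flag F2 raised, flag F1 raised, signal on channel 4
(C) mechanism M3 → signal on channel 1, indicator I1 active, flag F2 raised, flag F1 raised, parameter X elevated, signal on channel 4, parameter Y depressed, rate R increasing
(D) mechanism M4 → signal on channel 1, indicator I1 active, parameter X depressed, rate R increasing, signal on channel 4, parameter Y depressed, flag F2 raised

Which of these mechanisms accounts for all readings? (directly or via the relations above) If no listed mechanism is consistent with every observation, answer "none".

Checking each candidate against the observations:
(A) mechanism M5 — flag F2 raised ✓; indicator I1 active ✓; signal on channel 3 ✗; parameter Y depressed ✓; signal on channel 4 ✓; parameter X elevated ✓; signal on channel 1 ✓; flag F1 raised ✓
(B) mechanism M1 — does not account for indicator I1 active, signal on channel 1
(C) mechanism M3 — flag F2 raised ✓; indicator I1 active ✓; signal on channel 3 ✗; parameter Y depressed ✓; signal on channel 4 ✓; parameter X elevated ✓; signal on channel 1 ✓; flag F1 raised ✓
(D) mechanism M4 — fails on signal on channel 3, parameter X elevated, flag F1 raised (predicts parameter X depressed, not parameter X elevated)
None of the listed candidates fits everything.

none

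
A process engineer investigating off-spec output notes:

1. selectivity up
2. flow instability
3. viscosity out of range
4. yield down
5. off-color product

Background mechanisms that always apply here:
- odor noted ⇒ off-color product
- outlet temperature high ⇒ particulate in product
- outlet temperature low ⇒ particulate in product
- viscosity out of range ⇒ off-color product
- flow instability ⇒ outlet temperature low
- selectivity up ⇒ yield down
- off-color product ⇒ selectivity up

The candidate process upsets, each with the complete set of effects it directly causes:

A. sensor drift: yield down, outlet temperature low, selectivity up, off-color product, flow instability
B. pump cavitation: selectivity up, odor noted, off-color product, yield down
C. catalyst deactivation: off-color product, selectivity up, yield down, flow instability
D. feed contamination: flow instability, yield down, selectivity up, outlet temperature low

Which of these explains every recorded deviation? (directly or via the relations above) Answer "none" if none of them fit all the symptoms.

none

Checking each candidate against the observations:
(A) sensor drift — does not account for viscosity out of range
(B) pump cavitation — selectivity up ✓; flow instability ✗; viscosity out of range ✗; yield down ✓; off-color product ✓
(C) catalyst deactivation — does not account for viscosity out of range
(D) feed contamination — selectivity up ✓; flow instability ✓; viscosity out of range ✗; yield down ✓; off-color product ✗
None of the listed candidates fits everything.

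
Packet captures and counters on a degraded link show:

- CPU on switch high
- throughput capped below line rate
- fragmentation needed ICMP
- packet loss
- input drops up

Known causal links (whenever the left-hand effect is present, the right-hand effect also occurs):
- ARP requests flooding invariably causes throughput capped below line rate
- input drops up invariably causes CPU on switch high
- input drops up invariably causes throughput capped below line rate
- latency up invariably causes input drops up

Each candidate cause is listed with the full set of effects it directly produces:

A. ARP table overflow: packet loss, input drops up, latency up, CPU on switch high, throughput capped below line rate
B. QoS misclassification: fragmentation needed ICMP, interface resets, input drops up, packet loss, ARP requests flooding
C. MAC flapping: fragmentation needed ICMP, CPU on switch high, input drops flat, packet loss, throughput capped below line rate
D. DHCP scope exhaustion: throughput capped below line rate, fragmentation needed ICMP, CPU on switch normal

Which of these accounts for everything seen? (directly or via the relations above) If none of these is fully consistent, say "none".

Per-candidate check:
(A) ARP table overflow — does not account for fragmentation needed ICMP
(B) QoS misclassification — CPU on switch high + (via input drops up → CPU on switch high); throughput capped below line rate + (via input drops up → throughput capped below line rate); fragmentation needed ICMP +; packet loss +; input drops up +
(C) MAC flapping — fails on input drops up (predicts input drops flat, not input drops up)
(D) DHCP scope exhaustion — fails on CPU on switch high, packet loss, input drops up (predicts CPU on switch normal, not CPU on switch high)
(B) is the only candidate with no mismatches.

B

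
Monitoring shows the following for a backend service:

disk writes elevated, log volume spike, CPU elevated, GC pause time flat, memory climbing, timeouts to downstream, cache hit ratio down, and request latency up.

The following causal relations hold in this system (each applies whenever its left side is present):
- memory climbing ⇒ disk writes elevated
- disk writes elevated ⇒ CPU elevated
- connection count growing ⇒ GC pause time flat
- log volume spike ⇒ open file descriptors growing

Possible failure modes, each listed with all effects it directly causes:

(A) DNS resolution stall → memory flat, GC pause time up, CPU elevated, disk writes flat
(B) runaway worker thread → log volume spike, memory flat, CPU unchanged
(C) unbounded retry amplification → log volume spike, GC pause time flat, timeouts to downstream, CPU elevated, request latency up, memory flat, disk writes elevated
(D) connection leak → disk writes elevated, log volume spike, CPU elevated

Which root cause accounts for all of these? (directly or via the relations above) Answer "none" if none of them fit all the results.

Per-candidate check:
(A) DNS resolution stall — fails on disk writes elevated, log volume spike, GC pause time flat, memory climbing, timeouts to downstream, cache hit ratio down, request latency up (predicts disk writes flat, not disk writes elevated; predicts GC pause time up, not GC pause time flat; predicts memory flat, not memory climbing)
(B) runaway worker thread — fails on disk writes elevated, CPU elevated, GC pause time flat, memory climbing, timeouts to downstream, cache hit ratio down, request latency up (predicts CPU unchanged, not CPU elevated; predicts memory flat, not memory climbing)
(C) unbounded retry amplification — disk writes elevated match; log volume spike match; CPU elevated match; GC pause time flat match; memory climbing miss; timeouts to downstream match; cache hit ratio down miss; request latency up match
(D) connection leak — disk writes elevated match; log volume spike match; CPU elevated match; GC pause time flat miss; memory climbing miss; timeouts to downstream miss; cache hit ratio down miss; request latency up miss
None of the listed candidates fits everything.

none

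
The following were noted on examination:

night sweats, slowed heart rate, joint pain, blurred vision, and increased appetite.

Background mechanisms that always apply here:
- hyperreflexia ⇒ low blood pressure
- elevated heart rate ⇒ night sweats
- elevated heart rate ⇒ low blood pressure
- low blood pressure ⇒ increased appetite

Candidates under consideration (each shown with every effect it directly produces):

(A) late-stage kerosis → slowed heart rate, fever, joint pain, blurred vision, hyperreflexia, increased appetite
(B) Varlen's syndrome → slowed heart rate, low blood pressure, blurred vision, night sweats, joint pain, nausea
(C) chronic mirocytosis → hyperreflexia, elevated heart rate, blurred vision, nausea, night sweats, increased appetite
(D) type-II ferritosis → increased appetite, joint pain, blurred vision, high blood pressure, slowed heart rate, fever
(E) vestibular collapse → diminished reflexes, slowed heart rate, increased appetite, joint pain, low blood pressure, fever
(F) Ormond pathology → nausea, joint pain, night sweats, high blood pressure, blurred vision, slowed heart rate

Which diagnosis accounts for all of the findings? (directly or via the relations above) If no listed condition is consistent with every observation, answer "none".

B

Checking each candidate against the observations:
(A) late-stage kerosis — night sweats NO; slowed heart rate yes; joint pain yes; blurred vision yes; increased appetite yes
(B) Varlen's syndrome — accounts for every observation (increased appetite by low blood pressure → increased appetite)
(C) chronic mirocytosis — night sweats yes; slowed heart rate NO; joint pain NO; blurred vision yes; increased appetite yes
(D) type-II ferritosis — does not account for night sweats
(E) vestibular collapse — night sweats NO; slowed heart rate yes; joint pain yes; blurred vision NO; increased appetite yes
(F) Ormond pathology — night sweats yes; slowed heart rate yes; joint pain yes; blurred vision yes; increased appetite NO
Only (B) is consistent with every observation.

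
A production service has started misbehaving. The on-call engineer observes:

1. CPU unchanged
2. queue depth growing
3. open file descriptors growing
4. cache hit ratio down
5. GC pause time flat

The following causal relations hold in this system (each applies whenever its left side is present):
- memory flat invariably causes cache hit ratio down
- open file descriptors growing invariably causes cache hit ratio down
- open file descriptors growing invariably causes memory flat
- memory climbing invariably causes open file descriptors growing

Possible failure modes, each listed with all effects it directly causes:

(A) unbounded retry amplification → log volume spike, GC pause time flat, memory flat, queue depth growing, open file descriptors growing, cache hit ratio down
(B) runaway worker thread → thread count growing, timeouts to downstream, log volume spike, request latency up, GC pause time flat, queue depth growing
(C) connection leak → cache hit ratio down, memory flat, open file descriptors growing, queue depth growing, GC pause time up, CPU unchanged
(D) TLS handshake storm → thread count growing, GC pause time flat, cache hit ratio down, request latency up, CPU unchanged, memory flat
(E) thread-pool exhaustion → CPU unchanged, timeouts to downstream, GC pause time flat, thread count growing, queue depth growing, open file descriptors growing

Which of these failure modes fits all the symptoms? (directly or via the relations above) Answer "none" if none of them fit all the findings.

Checking each candidate against the observations:
(A) unbounded retry amplification — does not account for CPU unchanged
(B) runaway worker thread — CPU unchanged ✗; queue depth growing ✓; open file descriptors growing ✗; cache hit ratio down ✗; GC pause time flat ✓
(C) connection leak — CPU unchanged ✓; queue depth growing ✓; open file descriptors growing ✓; cache hit ratio down ✓; GC pause time flat ✗
(D) TLS handshake storm — CPU unchanged ✓; queue depth growing ✗; open file descriptors growing ✗; cache hit ratio down ✓; GC pause time flat ✓
(E) thread-pool exhaustion — CPU unchanged ✓; queue depth growing ✓; open file descriptors growing ✓; cache hit ratio down ✓ (via open file descriptors growing → cache hit ratio down); GC pause time flat ✓
(E) alone accounts for all the evidence.

E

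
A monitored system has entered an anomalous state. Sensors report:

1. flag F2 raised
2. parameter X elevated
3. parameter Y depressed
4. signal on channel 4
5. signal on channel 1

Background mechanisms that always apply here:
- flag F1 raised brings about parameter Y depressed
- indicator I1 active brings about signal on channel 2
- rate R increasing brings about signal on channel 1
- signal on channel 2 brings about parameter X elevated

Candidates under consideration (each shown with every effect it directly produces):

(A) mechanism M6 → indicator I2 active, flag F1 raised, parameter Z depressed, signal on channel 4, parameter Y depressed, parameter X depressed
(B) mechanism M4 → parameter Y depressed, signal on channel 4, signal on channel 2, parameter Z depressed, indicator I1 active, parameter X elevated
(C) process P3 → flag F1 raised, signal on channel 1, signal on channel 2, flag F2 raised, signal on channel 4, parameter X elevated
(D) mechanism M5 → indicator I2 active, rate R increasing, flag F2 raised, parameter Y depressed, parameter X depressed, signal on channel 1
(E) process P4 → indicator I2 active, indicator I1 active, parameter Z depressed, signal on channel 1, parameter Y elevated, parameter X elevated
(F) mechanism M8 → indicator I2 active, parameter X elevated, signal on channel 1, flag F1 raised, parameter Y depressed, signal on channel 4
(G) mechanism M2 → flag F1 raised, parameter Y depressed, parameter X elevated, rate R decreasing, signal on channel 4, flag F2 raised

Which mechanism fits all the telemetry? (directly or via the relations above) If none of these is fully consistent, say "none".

C

Per-candidate check:
(A) mechanism M6 — fails on flag F2 raised, parameter X elevated, signal on channel 1 (predicts parameter X depressed, not parameter X elevated)
(B) mechanism M4 — does not account for flag F2 raised, signal on channel 1
(C) process P3 — accounts for every observation (parameter Y depressed by flag F1 raised → parameter Y depressed)
(D) mechanism M5 — flag F2 raised yes; parameter X elevated NO; parameter Y depressed yes; signal on channel 4 NO; signal on channel 1 yes
(E) process P4 — flag F2 raised NO; parameter X elevated yes; parameter Y depressed NO; signal on channel 4 NO; signal on channel 1 yes
(F) mechanism M8 — flag F2 raised NO; parameter X elevated yes; parameter Y depressed yes; signal on channel 4 yes; signal on channel 1 yes
(G) mechanism M2 — flag F2 raised yes; parameter X elevated yes; parameter Y depressed yes; signal on channel 4 yes; signal on channel 1 NO
(C) alone accounts for all the evidence.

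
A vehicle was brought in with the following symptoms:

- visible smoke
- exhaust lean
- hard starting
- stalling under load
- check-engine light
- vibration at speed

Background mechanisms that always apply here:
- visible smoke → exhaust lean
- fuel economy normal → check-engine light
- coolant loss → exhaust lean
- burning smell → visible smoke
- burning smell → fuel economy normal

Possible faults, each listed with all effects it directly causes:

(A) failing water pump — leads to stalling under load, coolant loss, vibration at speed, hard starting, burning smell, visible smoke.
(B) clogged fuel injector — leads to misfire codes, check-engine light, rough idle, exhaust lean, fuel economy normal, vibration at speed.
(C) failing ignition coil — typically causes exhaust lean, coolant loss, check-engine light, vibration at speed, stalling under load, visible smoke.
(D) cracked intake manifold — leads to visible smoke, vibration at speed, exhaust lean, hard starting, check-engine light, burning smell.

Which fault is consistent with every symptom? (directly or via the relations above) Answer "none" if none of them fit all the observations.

A

Checking each candidate against the observations:
(A) failing water pump — visible smoke ✓; exhaust lean ✓ (by coolant loss → exhaust lean); hard starting ✓; stalling under load ✓; check-engine light ✓ (by burning smell → fuel economy normal → check-engine light); vibration at speed ✓
(B) clogged fuel injector — visible smoke ✗; exhaust lean ✓; hard starting ✗; stalling under load ✗; check-engine light ✓; vibration at speed ✓
(C) failing ignition coil — visible smoke ✓; exhaust lean ✓; hard starting ✗; stalling under load ✓; check-engine light ✓; vibration at speed ✓
(D) cracked intake manifold — visible smoke ✓; exhaust lean ✓; hard starting ✓; stalling under load ✗; check-engine light ✓; vibration at speed ✓
(A) alone accounts for all the evidence.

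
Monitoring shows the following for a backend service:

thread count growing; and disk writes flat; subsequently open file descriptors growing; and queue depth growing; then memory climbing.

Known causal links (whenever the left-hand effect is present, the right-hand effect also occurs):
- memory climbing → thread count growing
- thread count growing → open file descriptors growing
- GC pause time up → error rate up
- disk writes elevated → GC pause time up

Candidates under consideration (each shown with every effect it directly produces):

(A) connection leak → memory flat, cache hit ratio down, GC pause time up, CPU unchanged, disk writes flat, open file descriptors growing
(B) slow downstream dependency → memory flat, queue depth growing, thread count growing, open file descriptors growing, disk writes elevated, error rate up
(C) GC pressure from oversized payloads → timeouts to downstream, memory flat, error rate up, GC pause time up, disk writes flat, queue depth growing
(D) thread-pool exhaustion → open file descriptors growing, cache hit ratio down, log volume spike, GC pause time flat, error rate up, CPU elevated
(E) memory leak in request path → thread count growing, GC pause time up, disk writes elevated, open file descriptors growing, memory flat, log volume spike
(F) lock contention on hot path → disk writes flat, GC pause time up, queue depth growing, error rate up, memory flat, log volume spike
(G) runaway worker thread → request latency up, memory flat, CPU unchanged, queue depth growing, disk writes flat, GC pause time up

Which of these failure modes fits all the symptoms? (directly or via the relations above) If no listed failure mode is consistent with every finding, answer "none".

none

Checking each candidate against the observations:
(A) connection leak — thread count growing ✗; disk writes flat ✓; open file descriptors growing ✓; queue depth growing ✗; memory climbing ✗
(B) slow downstream dependency — fails on disk writes flat, memory climbing (predicts disk writes elevated, not disk writes flat; predicts memory flat, not memory climbing)
(C) GC pressure from oversized payloads — thread count growing ✗; disk writes flat ✓; open file descriptors growing ✗; queue depth growing ✓; memory climbing ✗
(D) thread-pool exhaustion — thread count growing ✗; disk writes flat ✗; open file descriptors growing ✓; queue depth growing ✗; memory climbing ✗
(E) memory leak in request path — thread count growing ✓; disk writes flat ✗; open file descriptors growing ✓; queue depth growing ✗; memory climbing ✗
(F) lock contention on hot path — fails on thread count growing, open file descriptors growing, memory climbing (predicts memory flat, not memory climbing)
(G) runaway worker thread — thread count growing ✗; disk writes flat ✓; open file descriptors growing ✗; queue depth growing ✓; memory climbing ✗
None of the listed candidates fits everything.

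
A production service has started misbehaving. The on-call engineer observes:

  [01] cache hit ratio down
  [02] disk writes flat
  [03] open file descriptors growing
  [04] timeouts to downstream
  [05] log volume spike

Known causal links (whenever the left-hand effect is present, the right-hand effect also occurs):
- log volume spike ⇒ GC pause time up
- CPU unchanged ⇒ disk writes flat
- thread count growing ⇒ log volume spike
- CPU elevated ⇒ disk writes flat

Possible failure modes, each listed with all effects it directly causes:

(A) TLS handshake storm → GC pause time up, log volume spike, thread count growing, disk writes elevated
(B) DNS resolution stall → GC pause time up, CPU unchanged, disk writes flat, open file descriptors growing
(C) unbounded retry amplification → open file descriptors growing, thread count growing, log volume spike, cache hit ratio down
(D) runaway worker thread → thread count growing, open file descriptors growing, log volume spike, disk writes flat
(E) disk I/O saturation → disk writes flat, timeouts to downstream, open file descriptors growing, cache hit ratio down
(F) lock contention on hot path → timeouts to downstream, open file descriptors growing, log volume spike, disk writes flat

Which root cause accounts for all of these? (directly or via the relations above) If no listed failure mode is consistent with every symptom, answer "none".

none

Testing each hypothesis:
(A) TLS handshake storm — fails on cache hit ratio down, disk writes flat, open file descriptors growing, timeouts to downstream (predicts disk writes elevated, not disk writes flat)
(B) DNS resolution stall — cache hit ratio down -; disk writes flat +; open file descriptors growing +; timeouts to downstream -; log volume spike -
(C) unbounded retry amplification — does not account for disk writes flat, timeouts to downstream
(D) runaway worker thread — does not account for cache hit ratio down, timeouts to downstream
(E) disk I/O saturation — does not account for log volume spike
(F) lock contention on hot path — does not account for cache hit ratio down
No candidate is consistent with all observations.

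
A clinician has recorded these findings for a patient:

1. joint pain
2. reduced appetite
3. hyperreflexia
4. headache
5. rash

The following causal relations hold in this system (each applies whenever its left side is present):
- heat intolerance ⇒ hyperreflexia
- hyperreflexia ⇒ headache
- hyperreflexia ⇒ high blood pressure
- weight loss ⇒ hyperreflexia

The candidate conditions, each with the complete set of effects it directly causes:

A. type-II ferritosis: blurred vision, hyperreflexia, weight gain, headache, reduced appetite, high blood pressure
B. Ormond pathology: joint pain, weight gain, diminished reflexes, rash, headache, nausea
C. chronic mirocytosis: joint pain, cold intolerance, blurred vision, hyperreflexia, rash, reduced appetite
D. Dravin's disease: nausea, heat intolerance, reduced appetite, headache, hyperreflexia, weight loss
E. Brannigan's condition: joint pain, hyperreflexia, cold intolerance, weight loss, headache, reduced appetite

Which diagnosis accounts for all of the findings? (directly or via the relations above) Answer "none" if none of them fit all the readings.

C

Per-candidate check:
(A) type-II ferritosis — joint pain -; reduced appetite +; hyperreflexia +; headache +; rash -
(B) Ormond pathology — joint pain +; reduced appetite -; hyperreflexia -; headache +; rash +
(C) chronic mirocytosis — joint pain +; reduced appetite +; hyperreflexia +; headache + (through hyperreflexia → headache); rash +
(D) Dravin's disease — does not account for joint pain, rash
(E) Brannigan's condition — does not account for rash
Only (C) is consistent with every observation.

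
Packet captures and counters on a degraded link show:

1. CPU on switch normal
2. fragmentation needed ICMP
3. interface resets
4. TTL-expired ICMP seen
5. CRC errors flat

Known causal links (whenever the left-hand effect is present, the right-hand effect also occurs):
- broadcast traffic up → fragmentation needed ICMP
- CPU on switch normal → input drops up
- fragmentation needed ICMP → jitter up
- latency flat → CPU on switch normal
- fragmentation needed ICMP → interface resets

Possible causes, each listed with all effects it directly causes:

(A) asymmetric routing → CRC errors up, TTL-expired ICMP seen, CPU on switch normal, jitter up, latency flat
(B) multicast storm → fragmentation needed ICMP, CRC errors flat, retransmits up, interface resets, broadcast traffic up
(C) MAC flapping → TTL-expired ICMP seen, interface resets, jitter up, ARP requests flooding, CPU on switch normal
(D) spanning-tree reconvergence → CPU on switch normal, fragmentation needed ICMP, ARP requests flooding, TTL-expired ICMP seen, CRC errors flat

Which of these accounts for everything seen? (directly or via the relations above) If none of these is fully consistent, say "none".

For each candidate, compare predicted effects to what was observed:
(A) asymmetric routing — CPU on switch normal ✓; fragmentation needed ICMP ✗; interface resets ✗; TTL-expired ICMP seen ✓; CRC errors flat ✗
(B) multicast storm — does not account for CPU on switch normal, TTL-expired ICMP seen
(C) MAC flapping — CPU on switch normal ✓; fragmentation needed ICMP ✗; interface resets ✓; TTL-expired ICMP seen ✓; CRC errors flat ✗
(D) spanning-tree reconvergence — CPU on switch normal ✓; fragmentation needed ICMP ✓; interface resets ✓ (by fragmentation needed ICMP → interface resets); TTL-expired ICMP seen ✓; CRC errors flat ✓
(D) is the only candidate with no mismatches.

D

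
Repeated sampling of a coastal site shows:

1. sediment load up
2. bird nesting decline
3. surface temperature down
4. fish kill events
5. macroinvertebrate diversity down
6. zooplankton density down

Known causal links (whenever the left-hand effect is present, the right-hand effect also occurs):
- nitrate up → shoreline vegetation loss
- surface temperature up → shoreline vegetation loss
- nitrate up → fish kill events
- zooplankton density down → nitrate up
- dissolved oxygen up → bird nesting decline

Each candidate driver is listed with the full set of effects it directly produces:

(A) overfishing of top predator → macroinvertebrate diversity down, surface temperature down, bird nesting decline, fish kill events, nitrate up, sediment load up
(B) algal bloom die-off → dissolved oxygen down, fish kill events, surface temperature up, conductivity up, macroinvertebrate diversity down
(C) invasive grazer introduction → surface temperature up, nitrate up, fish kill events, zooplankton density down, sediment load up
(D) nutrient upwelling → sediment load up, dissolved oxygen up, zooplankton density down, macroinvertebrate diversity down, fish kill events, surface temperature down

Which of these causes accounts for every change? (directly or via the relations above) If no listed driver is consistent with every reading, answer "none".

D

For each candidate, compare predicted effects to what was observed:
(A) overfishing of top predator — sediment load up ✓; bird nesting decline ✓; surface temperature down ✓; fish kill events ✓; macroinvertebrate diversity down ✓; zooplankton density down ✗
(B) algal bloom die-off — sediment load up ✗; bird nesting decline ✗; surface temperature down ✗; fish kill events ✓; macroinvertebrate diversity down ✓; zooplankton density down ✗
(C) invasive grazer introduction — sediment load up ✓; bird nesting decline ✗; surface temperature down ✗; fish kill events ✓; macroinvertebrate diversity down ✗; zooplankton density down ✓
(D) nutrient upwelling — sediment load up ✓; bird nesting decline ✓ (by dissolved oxygen up → bird nesting decline); surface temperature down ✓; fish kill events ✓; macroinvertebrate diversity down ✓; zooplankton density down ✓
Only (D) is consistent with every observation.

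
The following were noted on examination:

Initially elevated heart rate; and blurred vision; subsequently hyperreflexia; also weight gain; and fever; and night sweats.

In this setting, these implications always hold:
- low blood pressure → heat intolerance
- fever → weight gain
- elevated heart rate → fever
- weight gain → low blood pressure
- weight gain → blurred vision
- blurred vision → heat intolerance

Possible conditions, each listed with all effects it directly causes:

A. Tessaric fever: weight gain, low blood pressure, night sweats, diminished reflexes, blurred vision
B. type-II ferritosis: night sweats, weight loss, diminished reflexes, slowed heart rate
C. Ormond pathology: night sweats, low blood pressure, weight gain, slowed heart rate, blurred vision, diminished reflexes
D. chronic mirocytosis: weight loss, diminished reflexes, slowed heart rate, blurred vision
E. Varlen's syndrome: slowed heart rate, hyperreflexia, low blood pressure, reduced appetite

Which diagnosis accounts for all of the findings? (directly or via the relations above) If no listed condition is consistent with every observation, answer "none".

none

Checking each candidate against the observations:
(A) Tessaric fever — fails on elevated heart rate, hyperreflexia, fever (predicts diminished reflexes, not hyperreflexia)
(B) type-II ferritosis — elevated heart rate ✗; blurred vision ✗; hyperreflexia ✗; weight gain ✗; fever ✗; night sweats ✓
(C) Ormond pathology — elevated heart rate ✗; blurred vision ✓; hyperreflexia ✗; weight gain ✓; fever ✗; night sweats ✓
(D) chronic mirocytosis — elevated heart rate ✗; blurred vision ✓; hyperreflexia ✗; weight gain ✗; fever ✗; night sweats ✗
(E) Varlen's syndrome — elevated heart rate ✗; blurred vision ✗; hyperreflexia ✓; weight gain ✗; fever ✗; night sweats ✗
None of the listed candidates fits everything.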